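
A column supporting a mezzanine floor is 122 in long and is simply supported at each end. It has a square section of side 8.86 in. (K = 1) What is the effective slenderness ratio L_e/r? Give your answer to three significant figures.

For a square r = a/√12 = 8.86/√12 = 2.558 in
L_e = K·L = 1 × 122 = 122.0 in
λ = L_e / r_min = 122.00 / 2.558 = 47.7

λ ≈ 47.7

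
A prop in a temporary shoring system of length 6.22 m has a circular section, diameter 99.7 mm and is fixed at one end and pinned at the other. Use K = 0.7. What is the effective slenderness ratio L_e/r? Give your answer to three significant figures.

λ ≈ 175

I = πd⁴/64 = π×99.7⁴/64 = 4.850×10^6 mm⁴
A = 7.807×10^3 mm²;  r_min = √(I/A) = √(4.850×10^6/7.807×10^3) = 24.92 mm
L_e = K·L = 0.7 × 6.22 m = 4.354 m = 4354.0 mm
λ = L_e / r_min = 4354.0 / 24.92 = 175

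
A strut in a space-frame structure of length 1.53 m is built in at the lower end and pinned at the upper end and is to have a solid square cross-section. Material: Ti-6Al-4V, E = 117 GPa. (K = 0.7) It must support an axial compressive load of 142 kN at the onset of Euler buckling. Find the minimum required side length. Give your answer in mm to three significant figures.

L_e = K·L = 0.7 × 1.53 = 1.071 m
Required I = P_cr·L_e²/(π²E) = 1.420×10^5 × 1.071² / (π² × 1.17×10^11) = 1.411×10^-7 m⁴
I_req = 1.411×10^5 mm⁴
Solid square: I = a⁴/12  ⇒  a = (12I)^(1/4) = (12×1.411×10^5)^(1/4) = 36.1 mm

a ≈ 36.1 mm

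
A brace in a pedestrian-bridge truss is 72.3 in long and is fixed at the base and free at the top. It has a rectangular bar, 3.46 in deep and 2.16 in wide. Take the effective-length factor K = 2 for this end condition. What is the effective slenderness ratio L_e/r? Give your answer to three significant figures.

Buckling occurs about the weak axis: I_min = h·b³/12 with b = 2.16 in (the shorter side).
I_min = 3.46×2.16³/12 = 2.906 in⁴
A = 7.474 in²;  r_min = √(I/A) = √(2.906/7.474) = 0.6235 in
L_e = K·L = 2 × 72.3 = 144.6 in
λ = L_e / r_min = 144.60 / 0.6235 = 232

λ ≈ 232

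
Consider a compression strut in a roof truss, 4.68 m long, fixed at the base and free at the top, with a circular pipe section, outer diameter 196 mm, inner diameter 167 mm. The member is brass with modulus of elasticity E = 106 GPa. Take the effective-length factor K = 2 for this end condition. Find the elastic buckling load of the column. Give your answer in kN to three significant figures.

d_o = 196 mm, d_i = 167 mm
I = π(d_o⁴ − d_i⁴)/64 = π(196⁴ − 167.0⁴)/64 = 3.426×10^7 mm⁴
I = 3.426×10^7 mm⁴ = 3.426×10^-5 m⁴
Effective length L_e = K·L = 2 × 4.68 = 9.360 m
P_cr = π²EI / L_e² = π² × 106×10⁹ × 3.426×10^-5 / 9.360² = 4.091×10^5 N

P_cr ≈ 409 kN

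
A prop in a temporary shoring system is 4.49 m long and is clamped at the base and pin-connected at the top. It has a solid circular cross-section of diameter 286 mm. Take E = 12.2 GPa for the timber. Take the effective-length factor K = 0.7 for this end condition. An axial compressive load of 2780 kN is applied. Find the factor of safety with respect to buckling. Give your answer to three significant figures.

I = πd⁴/64 = π×286⁴/64 = 3.284×10^8 mm⁴
I = 3.284×10^8 mm⁴ = 3.284×10^-4 m⁴
Effective length L_e = K·L = 0.7 × 4.49 = 3.143 m
P_cr = π²EI / L_e² = π² × 12.2×10⁹ × 3.284×10^-4 / 3.143² = 4.003×10^6 N
Factor of safety n = P_cr / P = 4003.2 / 2780 = 1.44

n ≈ 1.44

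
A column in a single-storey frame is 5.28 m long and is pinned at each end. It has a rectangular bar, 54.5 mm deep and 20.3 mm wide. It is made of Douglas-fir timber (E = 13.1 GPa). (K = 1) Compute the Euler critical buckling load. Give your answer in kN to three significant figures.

Buckling occurs about the weak axis: I_min = h·b³/12 with b = 20.3 mm (the shorter side).
I_min = 54.5×20.3³/12 = 3.799×10^4 mm⁴
I = 3.799×10^4 mm⁴ = 3.799×10^-8 m⁴
Effective length L_e = K·L = 1 × 5.28 = 5.280 m
P_cr = π²EI / L_e² = π² × 13.1×10⁹ × 3.799×10^-8 / 5.280² = 176.2 N

P_cr ≈ 0.176 kN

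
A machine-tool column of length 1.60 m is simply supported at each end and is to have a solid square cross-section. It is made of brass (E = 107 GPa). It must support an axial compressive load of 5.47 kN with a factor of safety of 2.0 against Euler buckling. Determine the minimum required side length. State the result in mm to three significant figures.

Required P_cr = n·P = 2.0 × 5.47 = 10.94 kN
L_e = K·L = 1 × 1.60 = 1.600 m
Required I = P_cr·L_e²/(π²E) = 1.094×10^4 × 1.600² / (π² × 1.07×10^11) = 2.652×10^-8 m⁴
I_req = 2.652×10^4 mm⁴
Solid square: I = a⁴/12  ⇒  a = (12I)^(1/4) = (12×2.652×10^4)^(1/4) = 23.8 mm

a ≈ 23.8 mm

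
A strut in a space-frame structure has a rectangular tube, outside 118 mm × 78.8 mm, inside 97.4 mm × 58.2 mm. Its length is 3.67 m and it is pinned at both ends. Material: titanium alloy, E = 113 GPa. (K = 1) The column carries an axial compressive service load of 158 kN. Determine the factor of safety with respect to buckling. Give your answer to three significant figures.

Weak-axis I_min = (h_o·b_o³ − h_i·b_i³)/12 with b_o = 78.8, b_i = 58.20 mm (shorter outer/inner sides).
I_min = (118×78.8³ − 97.40×58.20³)/12 = 3.211×10^6 mm⁴
I = 3.211×10^6 mm⁴ = 3.211×10^-6 m⁴
Effective length L_e = K·L = 1 × 3.67 = 3.670 m
P_cr = π²EI / L_e² = π² × 113×10⁹ × 3.211×10^-6 / 3.670² = 2.659×10^5 N
Factor of safety n = P_cr / P = 265.91 / 158 = 1.68

n ≈ 1.68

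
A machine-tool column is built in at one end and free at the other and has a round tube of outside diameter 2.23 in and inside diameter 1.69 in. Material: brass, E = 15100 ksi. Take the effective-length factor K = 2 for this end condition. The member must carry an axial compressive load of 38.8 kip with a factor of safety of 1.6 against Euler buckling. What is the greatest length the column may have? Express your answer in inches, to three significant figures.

L_max ≈ 22.1 in

d_o = 2.23 in, d_i = 1.69 in
I = π(d_o⁴ − d_i⁴)/64 = π(2.23⁴ − 1.690⁴)/64 = 0.8135 in⁴
Required critical load P_cr = n·P = 1.6 × 38.8 = 62.08 kip = 6.208×10^4 lb
From P_cr = π²EI/(K·L)²:  L = (1/K)·√(π²EI/P_cr) = (1/2)·√(π²×1.51×10^7×0.8135/6.208×10^4)
L = 22.1 in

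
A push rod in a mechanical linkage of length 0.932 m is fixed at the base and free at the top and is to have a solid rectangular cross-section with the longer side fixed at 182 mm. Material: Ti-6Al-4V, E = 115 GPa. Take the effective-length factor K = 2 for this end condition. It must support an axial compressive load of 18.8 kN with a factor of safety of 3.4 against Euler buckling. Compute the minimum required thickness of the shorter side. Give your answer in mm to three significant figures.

Required P_cr = n·P = 3.4 × 18.8 = 63.92 kN
L_e = K·L = 2 × 0.932 = 1.864 m
Required I = P_cr·L_e²/(π²E) = 6.392×10^4 × 1.864² / (π² × 1.15×10^11) = 1.957×10^-7 m⁴
I_req = 1.957×10^5 mm⁴
Rectangle, weak axis: I_min = h·b³/12 with h = 182 mm fixed  ⇒  b = (12I/h)^(1/3) = 23.5 mm

b ≈ 23.5 mm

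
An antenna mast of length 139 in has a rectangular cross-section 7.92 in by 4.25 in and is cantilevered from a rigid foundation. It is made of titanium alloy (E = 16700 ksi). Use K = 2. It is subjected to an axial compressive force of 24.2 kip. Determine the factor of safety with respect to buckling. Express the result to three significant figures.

Buckling occurs about the weak axis: I_min = h·b³/12 with b = 4.25 in (the shorter side).
I_min = 7.92×4.25³/12 = 50.67 in⁴
Effective length L_e = K·L = 2 × 139 = 278.0 in
P_cr = π²EI / L_e² = π² × 16700×10³ × 50.67 / 278.0² = 1.081×10^5 lb
Factor of safety n = P_cr / P = 108.05 / 24.2 = 4.47

n ≈ 4.47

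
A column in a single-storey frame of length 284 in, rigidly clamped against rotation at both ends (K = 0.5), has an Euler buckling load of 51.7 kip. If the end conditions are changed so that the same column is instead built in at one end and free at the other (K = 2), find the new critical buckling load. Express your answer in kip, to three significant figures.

P_cr ≈ 3.23 kip

P_cr ∝ 1/K², so P_cr,new = P_cr,old × (K_old/K_new)² = 51.7 × (0.5/2)²
= 51.7 × 0.06250 = 3.23 kip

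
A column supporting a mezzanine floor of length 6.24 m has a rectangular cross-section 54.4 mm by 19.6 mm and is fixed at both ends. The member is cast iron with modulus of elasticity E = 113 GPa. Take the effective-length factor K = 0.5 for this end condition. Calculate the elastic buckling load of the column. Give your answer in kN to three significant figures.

P_cr ≈ 3.91 kN

Buckling occurs about the weak axis: I_min = h·b³/12 with b = 19.6 mm (the shorter side).
I_min = 54.4×19.6³/12 = 3.413×10^4 mm⁴
I = 3.413×10^4 mm⁴ = 3.413×10^-8 m⁴
Effective length L_e = K·L = 0.5 × 6.24 = 3.120 m
P_cr = π²EI / L_e² = π² × 113×10⁹ × 3.413×10^-8 / 3.120² = 3.911×10^3 N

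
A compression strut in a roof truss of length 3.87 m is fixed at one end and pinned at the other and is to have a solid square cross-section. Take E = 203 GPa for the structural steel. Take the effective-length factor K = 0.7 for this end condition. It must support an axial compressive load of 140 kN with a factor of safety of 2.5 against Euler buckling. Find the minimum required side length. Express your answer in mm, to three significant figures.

a ≈ 62.6 mm

Required P_cr = n·P = 2.5 × 140 = 350.0 kN
L_e = K·L = 0.7 × 3.87 = 2.709 m
Required I = P_cr·L_e²/(π²E) = 3.500×10^5 × 2.709² / (π² × 2.03×10^11) = 1.282×10^-6 m⁴
I_req = 1.282×10^6 mm⁴
Solid square: I = a⁴/12  ⇒  a = (12I)^(1/4) = (12×1.282×10^6)^(1/4) = 62.6 mm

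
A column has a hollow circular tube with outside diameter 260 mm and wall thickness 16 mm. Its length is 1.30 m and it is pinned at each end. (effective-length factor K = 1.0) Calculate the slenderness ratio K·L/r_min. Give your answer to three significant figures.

λ ≈ 15.0

Inner diameter d_i = 260 − 2×16 = 228.0 mm
I = π(d_o⁴ − d_i⁴)/64 = π(260⁴ − 228.0⁴)/64 = 9.167×10^7 mm⁴
A = 1.226×10^4 mm²;  r_min = √(I/A) = √(9.167×10^7/1.226×10^4) = 86.45 mm
L_e = K·L = 1 × 1.30 m = 1.300 m = 1300.0 mm
λ = L_e / r_min = 1300.0 / 86.45 = 15.0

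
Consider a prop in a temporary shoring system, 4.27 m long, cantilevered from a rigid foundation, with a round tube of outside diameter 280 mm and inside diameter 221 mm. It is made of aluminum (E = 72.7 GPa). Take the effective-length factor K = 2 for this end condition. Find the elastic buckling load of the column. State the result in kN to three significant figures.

d_o = 280 mm, d_i = 221 mm
I = π(d_o⁴ − d_i⁴)/64 = π(280⁴ − 221.0⁴)/64 = 1.846×10^8 mm⁴
I = 1.846×10^8 mm⁴ = 1.846×10^-4 m⁴
Effective length L_e = K·L = 2 × 4.27 = 8.540 m
P_cr = π²EI / L_e² = π² × 72.7×10⁹ × 1.846×10^-4 / 8.540² = 1.816×10^6 N

P_cr ≈ 1820 kN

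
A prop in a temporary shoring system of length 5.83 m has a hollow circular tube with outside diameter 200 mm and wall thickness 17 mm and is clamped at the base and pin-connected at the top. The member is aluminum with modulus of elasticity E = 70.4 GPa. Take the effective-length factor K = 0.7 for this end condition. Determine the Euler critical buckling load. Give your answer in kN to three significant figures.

P_cr ≈ 1720 kN

Inner diameter d_i = 200 − 2×17 = 166.0 mm
I = π(d_o⁴ − d_i⁴)/64 = π(200⁴ − 166.0⁴)/64 = 4.127×10^7 mm⁴
I = 4.127×10^7 mm⁴ = 4.127×10^-5 m⁴
Effective length L_e = K·L = 0.7 × 5.83 = 4.081 m
P_cr = π²EI / L_e² = π² × 70.4×10⁹ × 4.127×10^-5 / 4.081² = 1.722×10^6 N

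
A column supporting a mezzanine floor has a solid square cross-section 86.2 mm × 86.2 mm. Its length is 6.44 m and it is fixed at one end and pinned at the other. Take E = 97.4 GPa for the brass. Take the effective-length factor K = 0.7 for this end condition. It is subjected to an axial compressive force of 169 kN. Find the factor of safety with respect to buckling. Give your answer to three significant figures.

n ≈ 1.29

I = a⁴/12 = 86.2⁴/12 = 4.601×10^6 mm⁴
I = 4.601×10^6 mm⁴ = 4.601×10^-6 m⁴
Effective length L_e = K·L = 0.7 × 6.44 = 4.508 m
P_cr = π²EI / L_e² = π² × 97.4×10⁹ × 4.601×10^-6 / 4.508² = 2.176×10^5 N
Factor of safety n = P_cr / P = 217.64 / 169 = 1.29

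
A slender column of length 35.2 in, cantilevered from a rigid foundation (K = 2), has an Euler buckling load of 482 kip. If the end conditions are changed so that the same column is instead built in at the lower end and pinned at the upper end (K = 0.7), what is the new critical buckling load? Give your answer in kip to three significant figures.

P_cr ≈ 3930 kip

P_cr ∝ 1/K², so P_cr,new = P_cr,old × (K_old/K_new)² = 482 × (2/0.7)²
= 482 × 8.163 = 3930 kip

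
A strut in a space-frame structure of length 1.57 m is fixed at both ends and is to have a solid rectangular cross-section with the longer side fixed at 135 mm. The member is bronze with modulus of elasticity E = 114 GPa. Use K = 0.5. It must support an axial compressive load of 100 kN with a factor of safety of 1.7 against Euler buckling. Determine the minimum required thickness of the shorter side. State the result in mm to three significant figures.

Required P_cr = n·P = 1.7 × 100 = 170.0 kN
L_e = K·L = 0.5 × 1.57 = 0.7850 m
Required I = P_cr·L_e²/(π²E) = 1.700×10^5 × 0.7850² / (π² × 1.14×10^11) = 9.311×10^-8 m⁴
I_req = 9.311×10^4 mm⁴
Rectangle, weak axis: I_min = h·b³/12 with h = 135 mm fixed  ⇒  b = (12I/h)^(1/3) = 20.2 mm

b ≈ 20.2 mm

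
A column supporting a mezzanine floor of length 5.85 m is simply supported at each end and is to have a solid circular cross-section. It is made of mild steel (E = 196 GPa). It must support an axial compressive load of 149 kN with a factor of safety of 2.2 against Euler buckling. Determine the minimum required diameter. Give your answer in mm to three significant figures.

Required P_cr = n·P = 2.2 × 149 = 327.8 kN
L_e = K·L = 1 × 5.85 = 5.850 m
Required I = P_cr·L_e²/(π²E) = 3.278×10^5 × 5.850² / (π² × 1.96×10^11) = 5.799×10^-6 m⁴
I_req = 5.799×10^6 mm⁴
Solid circle: I = πd⁴/64  ⇒  d = (64I/π)^(1/4) = (64×5.799×10^6/π)^(1/4) = 104 mm

d ≈ 104 mm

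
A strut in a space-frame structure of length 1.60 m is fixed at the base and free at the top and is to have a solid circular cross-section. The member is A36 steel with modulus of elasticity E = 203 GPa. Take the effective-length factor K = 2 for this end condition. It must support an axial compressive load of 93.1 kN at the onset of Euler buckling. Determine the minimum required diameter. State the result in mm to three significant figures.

L_e = K·L = 2 × 1.60 = 3.200 m
Required I = P_cr·L_e²/(π²E) = 9.310×10^4 × 3.200² / (π² × 2.03×10^11) = 4.758×10^-7 m⁴
I_req = 4.758×10^5 mm⁴
Solid circle: I = πd⁴/64  ⇒  d = (64I/π)^(1/4) = (64×4.758×10^5/π)^(1/4) = 55.8 mm

d ≈ 55.8 mm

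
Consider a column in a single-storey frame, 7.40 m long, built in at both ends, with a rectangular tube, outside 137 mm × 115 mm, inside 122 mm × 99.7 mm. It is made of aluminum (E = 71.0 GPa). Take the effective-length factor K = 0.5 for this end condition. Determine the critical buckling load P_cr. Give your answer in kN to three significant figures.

P_cr ≈ 373 kN

Weak-axis I_min = (h_o·b_o³ − h_i·b_i³)/12 with b_o = 115, b_i = 99.70 mm (shorter outer/inner sides).
I_min = (137×115³ − 122.0×99.70³)/12 = 7.288×10^6 mm⁴
I = 7.288×10^6 mm⁴ = 7.288×10^-6 m⁴
Effective length L_e = K·L = 0.5 × 7.40 = 3.700 m
P_cr = π²EI / L_e² = π² × 71.0×10⁹ × 7.288×10^-6 / 3.700² = 3.730×10^5 N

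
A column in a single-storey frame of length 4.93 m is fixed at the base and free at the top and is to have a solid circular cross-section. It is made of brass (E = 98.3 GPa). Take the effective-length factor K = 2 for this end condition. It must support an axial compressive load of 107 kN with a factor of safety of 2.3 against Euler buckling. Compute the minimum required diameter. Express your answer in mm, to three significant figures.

Required P_cr = n·P = 2.3 × 107 = 246.1 kN
L_e = K·L = 2 × 4.93 = 9.860 m
Required I = P_cr·L_e²/(π²E) = 2.461×10^5 × 9.860² / (π² × 9.83×10^10) = 2.466×10^-5 m⁴
I_req = 2.466×10^7 mm⁴
Solid circle: I = πd⁴/64  ⇒  d = (64I/π)^(1/4) = (64×2.466×10^7/π)^(1/4) = 150 mm

d ≈ 150 mm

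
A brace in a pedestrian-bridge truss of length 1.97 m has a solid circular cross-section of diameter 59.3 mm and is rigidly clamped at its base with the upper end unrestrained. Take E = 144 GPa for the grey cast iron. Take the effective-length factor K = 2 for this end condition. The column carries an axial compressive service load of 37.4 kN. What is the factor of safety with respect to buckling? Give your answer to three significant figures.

I = πd⁴/64 = π×59.3⁴/64 = 6.070×10^5 mm⁴
I = 6.070×10^5 mm⁴ = 6.070×10^-7 m⁴
Effective length L_e = K·L = 2 × 1.97 = 3.940 m
P_cr = π²EI / L_e² = π² × 144×10⁹ × 6.070×10^-7 / 3.940² = 5.557×10^4 N
Factor of safety n = P_cr / P = 55.572 / 37.4 = 1.49

n ≈ 1.49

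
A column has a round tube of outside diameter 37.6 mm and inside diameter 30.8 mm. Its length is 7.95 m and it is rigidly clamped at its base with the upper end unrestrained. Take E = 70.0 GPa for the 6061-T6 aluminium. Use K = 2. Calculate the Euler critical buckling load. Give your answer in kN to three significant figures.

d_o = 37.6 mm, d_i = 30.8 mm
I = π(d_o⁴ − d_i⁴)/64 = π(37.6⁴ − 30.80⁴)/64 = 5.394×10^4 mm⁴
I = 5.394×10^4 mm⁴ = 5.394×10^-8 m⁴
Effective length L_e = K·L = 2 × 7.95 = 15.90 m
P_cr = π²EI / L_e² = π² × 70.0×10⁹ × 5.394×10^-8 / 15.90² = 147.4 N

P_cr ≈ 0.147 kN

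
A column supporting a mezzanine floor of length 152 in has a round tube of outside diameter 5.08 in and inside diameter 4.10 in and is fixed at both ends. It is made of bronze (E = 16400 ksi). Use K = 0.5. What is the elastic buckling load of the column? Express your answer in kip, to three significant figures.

P_cr ≈ 527 kip

d_o = 5.08 in, d_i = 4.10 in
I = π(d_o⁴ − d_i⁴)/64 = π(5.08⁴ − 4.100⁴)/64 = 18.82 in⁴
Effective length L_e = K·L = 0.5 × 152 = 76.00 in
P_cr = π²EI / L_e² = π² × 16400×10³ × 18.82 / 76.00² = 5.274×10^5 lb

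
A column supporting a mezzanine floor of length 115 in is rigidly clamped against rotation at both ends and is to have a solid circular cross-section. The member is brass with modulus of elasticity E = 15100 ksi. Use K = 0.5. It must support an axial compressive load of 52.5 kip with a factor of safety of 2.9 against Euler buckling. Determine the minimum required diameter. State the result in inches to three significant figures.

d ≈ 2.88 in

Required P_cr = n·P = 2.9 × 52.5 = 152.2 kip
L_e = K·L = 0.5 × 115 = 57.50 in
Required I = P_cr·L_e²/(π²E) = 1.522×10^5 × 57.50² / (π² × 1.51×10^7) = 3.378 in⁴
Solid circle: I = πd⁴/64  ⇒  d = (64I/π)^(1/4) = (64×3.378/π)^(1/4) = 2.88 in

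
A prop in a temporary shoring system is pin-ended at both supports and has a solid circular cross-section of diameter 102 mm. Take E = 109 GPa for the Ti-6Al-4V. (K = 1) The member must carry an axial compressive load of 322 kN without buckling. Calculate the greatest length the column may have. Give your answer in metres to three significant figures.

L_max ≈ 4.21 m

I = πd⁴/64 = π×102⁴/64 = 5.313×10^6 mm⁴
I = 5.313×10^-6 m⁴
At the buckling limit P_cr = P = 3.220×10^5 N
From P_cr = π²EI/(K·L)²:  L = (1/K)·√(π²EI/P_cr) = (1/1)·√(π²×1.09×10^11×5.313×10^-6/3.220×10^5)
L = 4.21 m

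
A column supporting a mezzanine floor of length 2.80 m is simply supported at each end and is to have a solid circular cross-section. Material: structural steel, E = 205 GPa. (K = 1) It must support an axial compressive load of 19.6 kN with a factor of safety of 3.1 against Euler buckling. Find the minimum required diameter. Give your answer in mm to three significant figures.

Required P_cr = n·P = 3.1 × 19.6 = 60.76 kN
L_e = K·L = 1 × 2.80 = 2.800 m
Required I = P_cr·L_e²/(π²E) = 6.076×10^4 × 2.800² / (π² × 2.05×10^11) = 2.354×10^-7 m⁴
I_req = 2.354×10^5 mm⁴
Solid circle: I = πd⁴/64  ⇒  d = (64I/π)^(1/4) = (64×2.354×10^5/π)^(1/4) = 46.8 mm

d ≈ 46.8 mm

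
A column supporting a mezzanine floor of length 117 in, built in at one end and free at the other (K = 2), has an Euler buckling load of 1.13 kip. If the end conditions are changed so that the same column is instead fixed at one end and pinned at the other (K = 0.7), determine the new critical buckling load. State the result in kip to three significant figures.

P_cr ≈ 9.22 kip

P_cr ∝ 1/K², so P_cr,new = P_cr,old × (K_old/K_new)² = 1.13 × (2/0.7)²
= 1.13 × 8.163 = 9.22 kip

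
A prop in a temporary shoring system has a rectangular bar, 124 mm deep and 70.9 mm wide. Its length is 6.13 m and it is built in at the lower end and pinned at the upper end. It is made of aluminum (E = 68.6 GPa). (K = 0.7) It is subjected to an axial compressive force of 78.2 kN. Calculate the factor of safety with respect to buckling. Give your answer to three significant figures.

n ≈ 1.73

Buckling occurs about the weak axis: I_min = h·b³/12 with b = 70.9 mm (the shorter side).
I_min = 124×70.9³/12 = 3.683×10^6 mm⁴
I = 3.683×10^6 mm⁴ = 3.683×10^-6 m⁴
Effective length L_e = K·L = 0.7 × 6.13 = 4.291 m
P_cr = π²EI / L_e² = π² × 68.6×10⁹ × 3.683×10^-6 / 4.291² = 1.354×10^5 N
Factor of safety n = P_cr / P = 135.42 / 78.2 = 1.73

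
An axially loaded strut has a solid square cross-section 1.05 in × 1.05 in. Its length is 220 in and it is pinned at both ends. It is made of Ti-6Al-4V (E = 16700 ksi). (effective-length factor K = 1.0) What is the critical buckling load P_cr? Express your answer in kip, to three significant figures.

P_cr ≈ 0.345 kip

I = a⁴/12 = 1.05⁴/12 = 0.1013 in⁴
Effective length L_e = K·L = 1 × 220 = 220.0 in
P_cr = π²EI / L_e² = π² × 16700×10³ × 0.1013 / 220.0² = 344.9 lb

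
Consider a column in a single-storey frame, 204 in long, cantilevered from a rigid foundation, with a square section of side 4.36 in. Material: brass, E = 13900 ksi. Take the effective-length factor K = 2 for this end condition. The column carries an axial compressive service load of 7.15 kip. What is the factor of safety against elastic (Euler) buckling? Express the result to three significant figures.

I = a⁴/12 = 4.36⁴/12 = 30.11 in⁴
Effective length L_e = K·L = 2 × 204 = 408.0 in
P_cr = π²EI / L_e² = π² × 13900×10³ × 30.11 / 408.0² = 2.482×10^4 lb
Factor of safety n = P_cr / P = 24.818 / 7.15 = 3.47

n ≈ 3.47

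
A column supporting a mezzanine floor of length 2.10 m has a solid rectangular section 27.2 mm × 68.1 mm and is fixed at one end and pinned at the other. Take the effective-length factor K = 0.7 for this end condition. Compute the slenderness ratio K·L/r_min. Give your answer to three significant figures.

λ ≈ 187

Buckling occurs about the weak axis: I_min = h·b³/12 with b = 27.2 mm (the shorter side).
I_min = 68.1×27.2³/12 = 1.142×10^5 mm⁴
A = 1.852×10^3 mm²;  r_min = √(I/A) = √(1.142×10^5/1.852×10^3) = 7.852 mm
L_e = K·L = 0.7 × 2.10 m = 1.470 m = 1470.0 mm
λ = L_e / r_min = 1470.0 / 7.852 = 187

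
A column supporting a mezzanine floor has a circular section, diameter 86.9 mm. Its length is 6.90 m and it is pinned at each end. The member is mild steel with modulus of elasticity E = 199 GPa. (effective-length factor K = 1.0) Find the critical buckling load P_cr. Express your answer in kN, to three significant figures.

P_cr ≈ 115 kN

I = πd⁴/64 = π×86.9⁴/64 = 2.799×10^6 mm⁴
I = 2.799×10^6 mm⁴ = 2.799×10^-6 m⁴
Effective length L_e = K·L = 1 × 6.90 = 6.900 m
P_cr = π²EI / L_e² = π² × 199×10⁹ × 2.799×10^-6 / 6.900² = 1.155×10^5 N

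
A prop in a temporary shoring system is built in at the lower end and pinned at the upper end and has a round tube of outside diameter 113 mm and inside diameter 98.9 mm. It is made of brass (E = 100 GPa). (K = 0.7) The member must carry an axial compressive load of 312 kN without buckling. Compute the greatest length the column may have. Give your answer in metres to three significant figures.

L_max ≈ 4.62 m

d_o = 113 mm, d_i = 98.9 mm
I = π(d_o⁴ − d_i⁴)/64 = π(113⁴ − 98.90⁴)/64 = 3.307×10^6 mm⁴
I = 3.307×10^-6 m⁴
At the buckling limit P_cr = P = 3.120×10^5 N
From P_cr = π²EI/(K·L)²:  L = (1/K)·√(π²EI/P_cr) = (1/0.7)·√(π²×1.00×10^11×3.307×10^-6/3.120×10^5)
L = 4.62 m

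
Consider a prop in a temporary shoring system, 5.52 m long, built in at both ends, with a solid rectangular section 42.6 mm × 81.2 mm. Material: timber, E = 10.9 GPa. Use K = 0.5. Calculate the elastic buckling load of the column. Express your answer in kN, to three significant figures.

P_cr ≈ 7.39 kN

Buckling occurs about the weak axis: I_min = h·b³/12 with b = 42.6 mm (the shorter side).
I_min = 81.2×42.6³/12 = 5.231×10^5 mm⁴
I = 5.231×10^5 mm⁴ = 5.231×10^-7 m⁴
Effective length L_e = K·L = 0.5 × 5.52 = 2.760 m
P_cr = π²EI / L_e² = π² × 10.9×10⁹ × 5.231×10^-7 / 2.760² = 7.388×10^3 N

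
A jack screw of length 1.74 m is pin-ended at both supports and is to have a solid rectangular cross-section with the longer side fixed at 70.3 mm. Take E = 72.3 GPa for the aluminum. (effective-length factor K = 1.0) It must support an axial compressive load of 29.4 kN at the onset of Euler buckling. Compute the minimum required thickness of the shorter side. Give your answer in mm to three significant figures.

b ≈ 27.7 mm

L_e = K·L = 1 × 1.74 = 1.740 m
Required I = P_cr·L_e²/(π²E) = 2.940×10^4 × 1.740² / (π² × 7.23×10^10) = 1.247×10^-7 m⁴
I_req = 1.247×10^5 mm⁴
Rectangle, weak axis: I_min = h·b³/12 with h = 70.3 mm fixed  ⇒  b = (12I/h)^(1/3) = 27.7 mm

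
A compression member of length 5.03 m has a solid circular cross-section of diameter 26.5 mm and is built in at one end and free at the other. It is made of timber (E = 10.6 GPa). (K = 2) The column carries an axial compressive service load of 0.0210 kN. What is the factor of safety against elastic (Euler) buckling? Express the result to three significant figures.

I = πd⁴/64 = π×26.5⁴/64 = 2.421×10^4 mm⁴
I = 2.421×10^4 mm⁴ = 2.421×10^-8 m⁴
Effective length L_e = K·L = 2 × 5.03 = 10.06 m
P_cr = π²EI / L_e² = π² × 10.6×10⁹ × 2.421×10^-8 / 10.06² = 25.02 N
Factor of safety n = P_cr / P = 0.025024 / 0.0210 = 1.19

n ≈ 1.19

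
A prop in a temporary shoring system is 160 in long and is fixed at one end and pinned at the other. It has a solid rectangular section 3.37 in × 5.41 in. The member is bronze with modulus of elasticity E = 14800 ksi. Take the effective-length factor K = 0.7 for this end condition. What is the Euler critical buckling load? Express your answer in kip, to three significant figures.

Buckling occurs about the weak axis: I_min = h·b³/12 with b = 3.37 in (the shorter side).
I_min = 5.41×3.37³/12 = 17.25 in⁴
Effective length L_e = K·L = 0.7 × 160 = 112.0 in
P_cr = π²EI / L_e² = π² × 14800×10³ × 17.25 / 112.0² = 2.009×10^5 lb

P_cr ≈ 201 kip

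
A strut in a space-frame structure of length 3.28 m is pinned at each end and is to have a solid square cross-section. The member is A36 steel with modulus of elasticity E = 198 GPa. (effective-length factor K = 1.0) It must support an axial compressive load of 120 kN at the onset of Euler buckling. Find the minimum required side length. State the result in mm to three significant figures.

a ≈ 53.1 mm

L_e = K·L = 1 × 3.28 = 3.280 m
Required I = P_cr·L_e²/(π²E) = 1.200×10^5 × 3.280² / (π² × 1.98×10^11) = 6.606×10^-7 m⁴
I_req = 6.606×10^5 mm⁴
Solid square: I = a⁴/12  ⇒  a = (12I)^(1/4) = (12×6.606×10^5)^(1/4) = 53.1 mm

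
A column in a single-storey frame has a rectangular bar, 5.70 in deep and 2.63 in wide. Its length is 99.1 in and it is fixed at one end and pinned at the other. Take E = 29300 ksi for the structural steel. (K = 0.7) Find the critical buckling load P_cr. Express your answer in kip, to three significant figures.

Buckling occurs about the weak axis: I_min = h·b³/12 with b = 2.63 in (the shorter side).
I_min = 5.70×2.63³/12 = 8.641 in⁴
Effective length L_e = K·L = 0.7 × 99.1 = 69.37 in
P_cr = π²EI / L_e² = π² × 29300×10³ × 8.641 / 69.37² = 5.193×10^5 lb

P_cr ≈ 519 kip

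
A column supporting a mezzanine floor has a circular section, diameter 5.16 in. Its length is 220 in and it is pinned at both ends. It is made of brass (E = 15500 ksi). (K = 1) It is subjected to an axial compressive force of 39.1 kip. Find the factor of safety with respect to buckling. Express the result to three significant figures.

I = πd⁴/64 = π×5.16⁴/64 = 34.80 in⁴
Effective length L_e = K·L = 1 × 220 = 220.0 in
P_cr = π²EI / L_e² = π² × 15500×10³ × 34.80 / 220.0² = 1.100×10^5 lb
Factor of safety n = P_cr / P = 109.99 / 39.1 = 2.81

n ≈ 2.81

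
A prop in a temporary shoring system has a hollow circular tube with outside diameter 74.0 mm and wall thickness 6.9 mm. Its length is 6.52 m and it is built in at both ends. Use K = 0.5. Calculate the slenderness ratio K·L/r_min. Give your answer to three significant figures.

λ ≈ 137

Inner diameter d_i = 74.0 − 2×6.9 = 60.20 mm
I = π(d_o⁴ − d_i⁴)/64 = π(74.0⁴ − 60.20⁴)/64 = 8.273×10^5 mm⁴
A = 1.455×10^3 mm²;  r_min = √(I/A) = √(8.273×10^5/1.455×10^3) = 23.85 mm
L_e = K·L = 0.5 × 6.52 m = 3.260 m = 3260.0 mm
λ = L_e / r_min = 3260.0 / 23.85 = 137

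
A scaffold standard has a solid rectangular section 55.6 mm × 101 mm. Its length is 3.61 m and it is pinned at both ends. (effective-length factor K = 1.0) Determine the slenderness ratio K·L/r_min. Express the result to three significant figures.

Buckling occurs about the weak axis: I_min = h·b³/12 with b = 55.6 mm (the shorter side).
I_min = 101×55.6³/12 = 1.447×10^6 mm⁴
A = 5.616×10^3 mm²;  r_min = √(I/A) = √(1.447×10^6/5.616×10^3) = 16.05 mm
L_e = K·L = 1 × 3.61 m = 3.610 m = 3610.0 mm
λ = L_e / r_min = 3610.0 / 16.05 = 225

λ ≈ 225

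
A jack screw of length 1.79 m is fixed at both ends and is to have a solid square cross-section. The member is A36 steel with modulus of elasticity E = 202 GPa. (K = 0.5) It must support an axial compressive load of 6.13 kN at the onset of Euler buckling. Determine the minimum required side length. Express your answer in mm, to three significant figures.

a ≈ 13.1 mm

L_e = K·L = 0.5 × 1.79 = 0.8950 m
Required I = P_cr·L_e²/(π²E) = 6.130×10^3 × 0.8950² / (π² × 2.02×10^11) = 2.463×10^-9 m⁴
I_req = 2.463×10^3 mm⁴
Solid square: I = a⁴/12  ⇒  a = (12I)^(1/4) = (12×2.463×10^3)^(1/4) = 13.1 mm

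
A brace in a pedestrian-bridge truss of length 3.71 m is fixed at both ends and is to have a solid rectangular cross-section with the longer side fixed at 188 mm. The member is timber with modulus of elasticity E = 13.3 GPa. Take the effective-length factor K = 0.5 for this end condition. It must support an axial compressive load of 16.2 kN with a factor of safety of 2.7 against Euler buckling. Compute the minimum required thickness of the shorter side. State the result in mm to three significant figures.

b ≈ 41.8 mm

Required P_cr = n·P = 2.7 × 16.2 = 43.74 kN
L_e = K·L = 0.5 × 3.71 = 1.855 m
Required I = P_cr·L_e²/(π²E) = 4.374×10^4 × 1.855² / (π² × 1.33×10^10) = 1.147×10^-6 m⁴
I_req = 1.147×10^6 mm⁴
Rectangle, weak axis: I_min = h·b³/12 with h = 188 mm fixed  ⇒  b = (12I/h)^(1/3) = 41.8 mm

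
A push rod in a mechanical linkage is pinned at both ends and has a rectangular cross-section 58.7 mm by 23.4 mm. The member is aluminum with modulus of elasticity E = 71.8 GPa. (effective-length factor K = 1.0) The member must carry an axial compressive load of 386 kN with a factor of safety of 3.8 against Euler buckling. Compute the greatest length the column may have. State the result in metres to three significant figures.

Buckling occurs about the weak axis: I_min = h·b³/12 with b = 23.4 mm (the shorter side).
I_min = 58.7×23.4³/12 = 6.268×10^4 mm⁴
I = 6.268×10^-8 m⁴
Required critical load P_cr = n·P = 3.8 × 386 = 1467 kN = 1.467×10^6 N
From P_cr = π²EI/(K·L)²:  L = (1/K)·√(π²EI/P_cr) = (1/1)·√(π²×7.18×10^10×6.268×10^-8/1.467×10^6)
L = 0.174 m

L_max ≈ 0.174 m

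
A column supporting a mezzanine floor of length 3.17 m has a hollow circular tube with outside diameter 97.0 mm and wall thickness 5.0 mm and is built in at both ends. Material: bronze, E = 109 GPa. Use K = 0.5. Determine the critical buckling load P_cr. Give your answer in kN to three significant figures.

P_cr ≈ 657 kN

Inner diameter d_i = 97.0 − 2×5.0 = 87.00 mm
I = π(d_o⁴ − d_i⁴)/64 = π(97.0⁴ − 87.00⁴)/64 = 1.533×10^6 mm⁴
I = 1.533×10^6 mm⁴ = 1.533×10^-6 m⁴
Effective length L_e = K·L = 0.5 × 3.17 = 1.585 m
P_cr = π²EI / L_e² = π² × 109×10⁹ × 1.533×10^-6 / 1.585² = 6.567×10^5 N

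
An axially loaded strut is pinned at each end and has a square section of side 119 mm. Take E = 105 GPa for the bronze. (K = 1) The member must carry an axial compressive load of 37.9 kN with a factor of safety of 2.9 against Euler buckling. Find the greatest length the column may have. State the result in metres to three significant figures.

I = a⁴/12 = 119⁴/12 = 1.671×10^7 mm⁴
I = 1.671×10^-5 m⁴
Required critical load P_cr = n·P = 2.9 × 37.9 = 109.9 kN = 1.099×10^5 N
From P_cr = π²EI/(K·L)²:  L = (1/K)·√(π²EI/P_cr) = (1/1)·√(π²×1.05×10^11×1.671×10^-5/1.099×10^5)
L = 12.6 m

L_max ≈ 12.6 m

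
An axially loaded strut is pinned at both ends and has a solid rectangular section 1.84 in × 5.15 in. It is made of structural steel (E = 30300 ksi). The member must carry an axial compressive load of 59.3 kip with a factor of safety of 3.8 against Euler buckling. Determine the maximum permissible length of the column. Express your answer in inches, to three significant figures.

L_max ≈ 59.6 in

Buckling occurs about the weak axis: I_min = h·b³/12 with b = 1.84 in (the shorter side).
I_min = 5.15×1.84³/12 = 2.673 in⁴
Required critical load P_cr = n·P = 3.8 × 59.3 = 225.3 kip = 2.253×10^5 lb
From P_cr = π²EI/(K·L)²:  L = (1/K)·√(π²EI/P_cr) = (1/1)·√(π²×3.03×10^7×2.673/2.253×10^5)
L = 59.6 in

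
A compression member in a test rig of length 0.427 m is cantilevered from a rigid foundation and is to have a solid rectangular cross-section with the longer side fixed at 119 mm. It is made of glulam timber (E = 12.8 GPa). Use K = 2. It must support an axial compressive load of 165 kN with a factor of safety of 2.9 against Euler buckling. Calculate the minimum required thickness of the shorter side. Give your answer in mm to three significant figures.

b ≈ 65.3 mm

Required P_cr = n·P = 2.9 × 165 = 478.5 kN
L_e = K·L = 2 × 0.427 = 0.8540 m
Required I = P_cr·L_e²/(π²E) = 4.785×10^5 × 0.8540² / (π² × 1.28×10^10) = 2.762×10^-6 m⁴
I_req = 2.762×10^6 mm⁴
Rectangle, weak axis: I_min = h·b³/12 with h = 119 mm fixed  ⇒  b = (12I/h)^(1/3) = 65.3 mm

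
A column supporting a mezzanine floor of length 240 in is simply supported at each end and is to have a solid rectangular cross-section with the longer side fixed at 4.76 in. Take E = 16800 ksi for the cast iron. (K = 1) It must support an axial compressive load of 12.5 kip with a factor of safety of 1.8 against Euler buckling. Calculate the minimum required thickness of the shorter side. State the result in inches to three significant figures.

Required P_cr = n·P = 1.8 × 12.5 = 22.50 kip
L_e = K·L = 1 × 240 = 240.0 in
Required I = P_cr·L_e²/(π²E) = 2.250×10^4 × 240.0² / (π² × 1.68×10^7) = 7.816 in⁴
Rectangle, weak axis: I_min = h·b³/12 with h = 4.76 in fixed  ⇒  b = (12I/h)^(1/3) = 2.70 in

b ≈ 2.70 in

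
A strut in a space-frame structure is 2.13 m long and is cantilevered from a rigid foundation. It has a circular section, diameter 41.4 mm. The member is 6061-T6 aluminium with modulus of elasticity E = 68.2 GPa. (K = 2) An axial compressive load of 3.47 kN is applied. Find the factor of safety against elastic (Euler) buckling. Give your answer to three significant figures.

n ≈ 1.54

I = πd⁴/64 = π×41.4⁴/64 = 1.442×10^5 mm⁴
I = 1.442×10^5 mm⁴ = 1.442×10^-7 m⁴
Effective length L_e = K·L = 2 × 2.13 = 4.260 m
P_cr = π²EI / L_e² = π² × 68.2×10⁹ × 1.442×10^-7 / 4.260² = 5.349×10^3 N
Factor of safety n = P_cr / P = 5.3486 / 3.47 = 1.54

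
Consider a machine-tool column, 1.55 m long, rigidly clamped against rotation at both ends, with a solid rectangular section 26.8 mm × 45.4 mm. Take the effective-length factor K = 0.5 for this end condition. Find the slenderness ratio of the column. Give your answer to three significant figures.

λ ≈ 100

For a rectangle r_min = b/√12 = 26.8/√12 = 7.736 mm
L_e = K·L = 0.5 × 1.55 m = 0.7750 m = 775.00 mm
λ = L_e / r_min = 775.00 / 7.736 = 100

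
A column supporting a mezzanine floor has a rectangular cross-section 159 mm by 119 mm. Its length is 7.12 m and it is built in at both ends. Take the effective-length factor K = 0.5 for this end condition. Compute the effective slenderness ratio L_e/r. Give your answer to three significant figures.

λ ≈ 104

Buckling occurs about the weak axis: I_min = h·b³/12 with b = 119 mm (the shorter side).
I_min = 159×119³/12 = 2.233×10^7 mm⁴
A = 1.892×10^4 mm²;  r_min = √(I/A) = √(2.233×10^7/1.892×10^4) = 34.35 mm
L_e = K·L = 0.5 × 7.12 m = 3.560 m = 3560.0 mm
λ = L_e / r_min = 3560.0 / 34.35 = 104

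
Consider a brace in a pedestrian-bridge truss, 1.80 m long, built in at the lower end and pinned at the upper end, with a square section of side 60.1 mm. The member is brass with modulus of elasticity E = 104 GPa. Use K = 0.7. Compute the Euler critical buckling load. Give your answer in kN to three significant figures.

P_cr ≈ 703 kN

I = a⁴/12 = 60.1⁴/12 = 1.087×10^6 mm⁴
I = 1.087×10^6 mm⁴ = 1.087×10^-6 m⁴
Effective length L_e = K·L = 0.7 × 1.80 = 1.260 m
P_cr = π²EI / L_e² = π² × 104×10⁹ × 1.087×10^-6 / 1.260² = 7.029×10^5 N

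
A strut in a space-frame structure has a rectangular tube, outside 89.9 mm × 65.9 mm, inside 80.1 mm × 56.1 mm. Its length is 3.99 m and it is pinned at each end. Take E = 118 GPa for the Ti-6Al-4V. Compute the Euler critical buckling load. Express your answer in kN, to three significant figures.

Weak-axis I_min = (h_o·b_o³ − h_i·b_i³)/12 with b_o = 65.9, b_i = 56.10 mm (shorter outer/inner sides).
I_min = (89.9×65.9³ − 80.10×56.10³)/12 = 9.655×10^5 mm⁴
I = 9.655×10^5 mm⁴ = 9.655×10^-7 m⁴
Effective length L_e = K·L = 1 × 3.99 = 3.990 m
P_cr = π²EI / L_e² = π² × 118×10⁹ × 9.655×10^-7 / 3.990² = 7.063×10^4 N

P_cr ≈ 70.6 kN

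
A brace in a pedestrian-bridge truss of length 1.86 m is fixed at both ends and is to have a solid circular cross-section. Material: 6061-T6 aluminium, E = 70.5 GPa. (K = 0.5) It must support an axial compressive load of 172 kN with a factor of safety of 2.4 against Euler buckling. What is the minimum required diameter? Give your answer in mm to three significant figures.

d ≈ 56.9 mm

Required P_cr = n·P = 2.4 × 172 = 412.8 kN
L_e = K·L = 0.5 × 1.86 = 0.9300 m
Required I = P_cr·L_e²/(π²E) = 4.128×10^5 × 0.9300² / (π² × 7.05×10^10) = 5.131×10^-7 m⁴
I_req = 5.131×10^5 mm⁴
Solid circle: I = πd⁴/64  ⇒  d = (64I/π)^(1/4) = (64×5.131×10^5/π)^(1/4) = 56.9 mm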